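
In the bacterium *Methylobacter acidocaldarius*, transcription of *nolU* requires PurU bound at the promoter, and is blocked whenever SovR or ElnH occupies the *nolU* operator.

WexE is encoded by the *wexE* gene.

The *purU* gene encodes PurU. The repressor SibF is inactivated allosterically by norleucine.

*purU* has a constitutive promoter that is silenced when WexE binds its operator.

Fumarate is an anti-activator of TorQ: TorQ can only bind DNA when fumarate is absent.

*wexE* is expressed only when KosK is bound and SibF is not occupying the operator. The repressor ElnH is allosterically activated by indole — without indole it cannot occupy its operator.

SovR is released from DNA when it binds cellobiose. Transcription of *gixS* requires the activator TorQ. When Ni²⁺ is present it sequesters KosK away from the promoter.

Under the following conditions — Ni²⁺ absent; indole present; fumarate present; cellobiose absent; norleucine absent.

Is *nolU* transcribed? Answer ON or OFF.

Ni²⁺ is absent, so KosK is active.
Norleucine is absent, so SibF is active.
With repressor SibF bound, *wexE* is not transcribed.
So WexE is not produced.
With no repressor bound, *purU* is transcribed.
So PurU is produced and active.
Cellobiose is absent, so SovR is active.
Indole is present, so ElnH is active.
With repressor SovR bound, *nolU* is not transcribed.

OFF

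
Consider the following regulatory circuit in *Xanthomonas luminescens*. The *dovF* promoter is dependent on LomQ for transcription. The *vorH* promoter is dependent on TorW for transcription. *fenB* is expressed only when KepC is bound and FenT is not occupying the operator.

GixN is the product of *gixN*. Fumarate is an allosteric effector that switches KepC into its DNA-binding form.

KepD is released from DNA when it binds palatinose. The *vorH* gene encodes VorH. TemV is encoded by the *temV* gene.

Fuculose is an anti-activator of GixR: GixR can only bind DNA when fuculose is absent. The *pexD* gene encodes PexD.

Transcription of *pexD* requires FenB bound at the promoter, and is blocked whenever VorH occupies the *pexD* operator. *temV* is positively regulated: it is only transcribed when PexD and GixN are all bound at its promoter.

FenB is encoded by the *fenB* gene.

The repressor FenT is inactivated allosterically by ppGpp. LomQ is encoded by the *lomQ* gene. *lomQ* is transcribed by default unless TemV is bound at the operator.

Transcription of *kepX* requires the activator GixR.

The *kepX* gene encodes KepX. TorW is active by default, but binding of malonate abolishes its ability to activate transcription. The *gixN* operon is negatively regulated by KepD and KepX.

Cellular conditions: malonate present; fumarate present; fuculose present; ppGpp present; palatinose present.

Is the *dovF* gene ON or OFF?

Malonate is present, so TorW is inactive.
Required activator TorW is absent, so *vorH* is not transcribed.
So VorH is not produced.
ppGpp is present, so FenT is inactive.
Fumarate is present, so KepC is active.
No repressor is bound and KepC is active, so *fenB* is transcribed.
So FenB is produced and active.
No repressor is bound and FenB is active, so *pexD* is transcribed.
So PexD is produced and active.
Palatinose is present, so KepD is inactive.
Fuculose is present, so GixR is inactive.
Required activator GixR is absent, so *kepX* is not transcribed.
So KepX is not produced.
With no repressor bound, *gixN* is transcribed.
So GixN is produced and active.
No repressor is bound and PexD and GixN are active, so *temV* is transcribed.
So TemV is produced and active.
With repressor TemV bound, *lomQ* is not transcribed.
So LomQ is not produced.
Required activator LomQ is absent, so *dovF* is not transcribed.

OFF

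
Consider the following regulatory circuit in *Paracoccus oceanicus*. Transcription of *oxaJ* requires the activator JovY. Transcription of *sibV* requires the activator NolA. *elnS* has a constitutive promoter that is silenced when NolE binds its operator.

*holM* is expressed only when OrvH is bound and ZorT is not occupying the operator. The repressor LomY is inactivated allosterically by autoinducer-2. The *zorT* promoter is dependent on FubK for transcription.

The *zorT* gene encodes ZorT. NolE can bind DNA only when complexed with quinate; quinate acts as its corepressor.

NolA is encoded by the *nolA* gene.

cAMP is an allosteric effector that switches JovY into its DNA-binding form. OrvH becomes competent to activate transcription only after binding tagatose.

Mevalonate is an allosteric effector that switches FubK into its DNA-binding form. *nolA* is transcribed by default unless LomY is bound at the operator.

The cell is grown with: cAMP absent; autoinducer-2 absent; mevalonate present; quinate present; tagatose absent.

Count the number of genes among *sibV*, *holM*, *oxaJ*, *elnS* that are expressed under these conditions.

0

Autoinducer-2 is absent, so LomY is active.
With repressor LomY bound, *nolA* is not transcribed.
So NolA is not produced.
Required activator NolA is absent, so *sibV* is not transcribed.
→ *sibV* is OFF.
Mevalonate is present, so FubK is active.
No repressor is bound and FubK is active, so *zorT* is transcribed.
So ZorT is produced and active.
Tagatose is absent, so OrvH is inactive.
With repressor ZorT bound, *holM* is not transcribed.
→ *holM* is OFF.
cAMP is absent, so JovY is inactive.
Required activator JovY is absent, so *oxaJ* is not transcribed.
→ *oxaJ* is OFF.
Quinate is present, so NolE is active.
With repressor NolE bound, *elnS* is not transcribed.
→ *elnS* is OFF.
0 of the 4 genes are transcribed.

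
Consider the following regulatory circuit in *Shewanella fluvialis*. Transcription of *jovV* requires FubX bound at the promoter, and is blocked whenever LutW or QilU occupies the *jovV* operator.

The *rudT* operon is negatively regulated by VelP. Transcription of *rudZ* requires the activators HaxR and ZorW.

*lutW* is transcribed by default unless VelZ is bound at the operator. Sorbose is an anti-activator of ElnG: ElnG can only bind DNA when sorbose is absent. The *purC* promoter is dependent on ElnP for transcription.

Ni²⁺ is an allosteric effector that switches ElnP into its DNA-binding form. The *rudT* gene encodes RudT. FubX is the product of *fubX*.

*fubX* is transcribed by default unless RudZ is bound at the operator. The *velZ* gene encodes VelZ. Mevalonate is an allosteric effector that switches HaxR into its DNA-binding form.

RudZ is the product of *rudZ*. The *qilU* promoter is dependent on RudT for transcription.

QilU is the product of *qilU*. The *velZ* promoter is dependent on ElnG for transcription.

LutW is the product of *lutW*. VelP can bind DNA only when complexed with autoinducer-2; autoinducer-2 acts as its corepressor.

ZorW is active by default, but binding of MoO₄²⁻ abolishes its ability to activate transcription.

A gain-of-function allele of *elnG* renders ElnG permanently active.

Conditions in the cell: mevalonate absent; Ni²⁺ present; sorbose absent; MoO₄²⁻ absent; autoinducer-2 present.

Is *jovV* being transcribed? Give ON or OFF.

ON

ElnG is constitutively active in this strain.
No repressor is bound and ElnG is active, so *velZ* is transcribed.
So VelZ is produced and active.
With repressor VelZ bound, *lutW* is not transcribed.
So LutW is not produced.
Mevalonate is absent, so HaxR is inactive.
MoO₄²⁻ is absent, so ZorW is active.
Required activator HaxR is absent, so *rudZ* is not transcribed.
So RudZ is not produced.
With no repressor bound, *fubX* is transcribed.
So FubX is produced and active.
Autoinducer-2 is present, so VelP is active.
With repressor VelP bound, *rudT* is not transcribed.
So RudT is not produced.
Required activator RudT is absent, so *qilU* is not transcribed.
So QilU is not produced.
No repressor is bound and FubX is active, so *jovV* is transcribed.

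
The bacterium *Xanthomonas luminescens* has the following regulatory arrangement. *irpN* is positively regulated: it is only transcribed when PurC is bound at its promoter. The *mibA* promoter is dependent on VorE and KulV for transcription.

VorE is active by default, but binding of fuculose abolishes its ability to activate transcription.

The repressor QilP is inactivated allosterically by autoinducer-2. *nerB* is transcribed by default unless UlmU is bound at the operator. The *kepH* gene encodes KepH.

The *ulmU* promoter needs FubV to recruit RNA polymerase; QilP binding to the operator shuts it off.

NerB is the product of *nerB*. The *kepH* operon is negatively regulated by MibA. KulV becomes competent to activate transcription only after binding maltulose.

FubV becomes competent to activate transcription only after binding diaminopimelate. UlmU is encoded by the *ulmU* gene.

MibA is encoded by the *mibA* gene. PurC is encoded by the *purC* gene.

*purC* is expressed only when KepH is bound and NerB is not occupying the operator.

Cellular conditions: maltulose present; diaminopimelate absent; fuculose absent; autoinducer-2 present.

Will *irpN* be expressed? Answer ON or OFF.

Autoinducer-2 is present, so QilP is inactive.
Diaminopimelate is absent, so FubV is inactive.
Required activator FubV is absent, so *ulmU* is not transcribed.
So UlmU is not produced.
With no repressor bound, *nerB* is transcribed.
So NerB is produced and active.
Fuculose is absent, so VorE is active.
Maltulose is present, so KulV is active.
No repressor is bound and VorE and KulV are active, so *mibA* is transcribed.
So MibA is produced and active.
With repressor MibA bound, *kepH* is not transcribed.
So KepH is not produced.
With repressor NerB bound, *purC* is not transcribed.
So PurC is not produced.
Required activator PurC is absent, so *irpN* is not transcribed.

OFF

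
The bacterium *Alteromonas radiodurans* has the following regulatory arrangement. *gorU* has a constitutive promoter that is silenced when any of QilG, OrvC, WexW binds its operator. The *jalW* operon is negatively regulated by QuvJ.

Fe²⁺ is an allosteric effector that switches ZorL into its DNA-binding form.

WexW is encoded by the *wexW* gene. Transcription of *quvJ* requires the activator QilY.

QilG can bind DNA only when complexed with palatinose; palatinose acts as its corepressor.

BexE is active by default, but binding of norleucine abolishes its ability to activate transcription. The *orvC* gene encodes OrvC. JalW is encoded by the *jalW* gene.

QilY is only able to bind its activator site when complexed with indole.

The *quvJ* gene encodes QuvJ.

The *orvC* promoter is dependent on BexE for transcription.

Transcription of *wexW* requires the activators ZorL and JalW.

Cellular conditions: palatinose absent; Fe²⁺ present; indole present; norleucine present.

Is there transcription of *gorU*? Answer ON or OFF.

Palatinose is absent, so QilG is inactive.
Norleucine is present, so BexE is inactive.
Required activator BexE is absent, so *orvC* is not transcribed.
So OrvC is not produced.
Fe²⁺ is present, so ZorL is active.
Indole is present, so QilY is active.
No repressor is bound and QilY is active, so *quvJ* is transcribed.
So QuvJ is produced and active.
With repressor QuvJ bound, *jalW* is not transcribed.
So JalW is not produced.
Required activator JalW is absent, so *wexW* is not transcribed.
So WexW is not produced.
With no repressor bound, *gorU* is transcribed.

ON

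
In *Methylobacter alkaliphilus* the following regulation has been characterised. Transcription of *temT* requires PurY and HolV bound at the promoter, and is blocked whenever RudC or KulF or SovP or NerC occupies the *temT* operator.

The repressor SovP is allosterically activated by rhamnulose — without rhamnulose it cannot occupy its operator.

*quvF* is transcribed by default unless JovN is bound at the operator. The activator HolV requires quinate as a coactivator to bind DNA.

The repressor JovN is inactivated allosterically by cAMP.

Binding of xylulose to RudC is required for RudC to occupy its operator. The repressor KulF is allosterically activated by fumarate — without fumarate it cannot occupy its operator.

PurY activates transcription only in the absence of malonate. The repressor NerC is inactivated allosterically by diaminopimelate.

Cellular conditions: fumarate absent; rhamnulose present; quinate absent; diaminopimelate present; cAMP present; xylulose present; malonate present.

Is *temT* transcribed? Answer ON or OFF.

Malonate is present, so PurY is inactive.
Quinate is absent, so HolV is inactive.
Xylulose is present, so RudC is active.
Fumarate is absent, so KulF is inactive.
Rhamnulose is present, so SovP is active.
Diaminopimelate is present, so NerC is inactive.
With repressor RudC bound, *temT* is not transcribed.

OFF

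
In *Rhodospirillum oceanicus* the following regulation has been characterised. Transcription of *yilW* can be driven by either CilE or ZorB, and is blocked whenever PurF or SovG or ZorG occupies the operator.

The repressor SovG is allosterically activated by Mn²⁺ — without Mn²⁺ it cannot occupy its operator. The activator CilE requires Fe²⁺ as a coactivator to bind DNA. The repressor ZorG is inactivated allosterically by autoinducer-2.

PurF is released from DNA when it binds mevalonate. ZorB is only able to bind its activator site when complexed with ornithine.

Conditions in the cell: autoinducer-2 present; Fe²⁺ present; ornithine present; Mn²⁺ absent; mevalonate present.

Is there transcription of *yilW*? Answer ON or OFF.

Fe²⁺ is present, so CilE is active.
Mevalonate is present, so PurF is inactive.
Mn²⁺ is absent, so SovG is inactive.
Ornithine is present, so ZorB is active.
Autoinducer-2 is present, so ZorG is inactive.
Activator CilE is present, so *yilW* is transcribed.

ON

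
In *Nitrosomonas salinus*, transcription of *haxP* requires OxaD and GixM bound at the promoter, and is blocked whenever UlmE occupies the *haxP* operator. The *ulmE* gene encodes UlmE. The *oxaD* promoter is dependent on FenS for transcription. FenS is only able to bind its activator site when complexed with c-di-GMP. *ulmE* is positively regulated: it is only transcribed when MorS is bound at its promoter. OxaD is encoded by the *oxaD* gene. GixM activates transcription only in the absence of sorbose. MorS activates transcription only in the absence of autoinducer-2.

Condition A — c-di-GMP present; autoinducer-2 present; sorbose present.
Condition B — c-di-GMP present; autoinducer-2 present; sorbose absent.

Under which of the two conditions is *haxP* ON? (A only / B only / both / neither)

B only

Condition A:
c-di-GMP is present, so FenS is active.
No repressor is bound and FenS is active, so *oxaD* is transcribed.
So OxaD is produced and active.
Autoinducer-2 is present, so MorS is inactive.
Required activator MorS is absent, so *ulmE* is not transcribed.
So UlmE is not produced.
Sorbose is present, so GixM is inactive.
Required activator GixM is absent, so *haxP* is not transcribed.
→ *haxP* is OFF in A.
Condition B:
c-di-GMP is present, so FenS is active.
No repressor is bound and FenS is active, so *oxaD* is transcribed.
So OxaD is produced and active.
Autoinducer-2 is present, so MorS is inactive.
Required activator MorS is absent, so *ulmE* is not transcribed.
So UlmE is not produced.
Sorbose is absent, so GixM is active.
No repressor is bound and OxaD and GixM are active, so *haxP* is transcribed.
→ *haxP* is ON in B.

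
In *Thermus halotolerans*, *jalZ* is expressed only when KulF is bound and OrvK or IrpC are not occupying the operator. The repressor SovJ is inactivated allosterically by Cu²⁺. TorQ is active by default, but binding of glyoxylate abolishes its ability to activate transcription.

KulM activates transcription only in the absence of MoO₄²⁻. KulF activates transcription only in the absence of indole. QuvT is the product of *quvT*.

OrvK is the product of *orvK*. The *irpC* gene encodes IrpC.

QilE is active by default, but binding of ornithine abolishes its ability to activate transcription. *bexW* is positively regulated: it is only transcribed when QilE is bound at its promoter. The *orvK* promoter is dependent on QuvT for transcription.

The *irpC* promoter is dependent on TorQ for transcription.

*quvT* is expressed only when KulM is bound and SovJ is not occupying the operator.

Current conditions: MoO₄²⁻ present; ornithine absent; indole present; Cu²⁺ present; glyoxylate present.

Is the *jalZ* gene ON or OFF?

Indole is present, so KulF is inactive.
MoO₄²⁻ is present, so KulM is inactive.
Cu²⁺ is present, so SovJ is inactive.
Required activator KulM is absent, so *quvT* is not transcribed.
So QuvT is not produced.
Required activator QuvT is absent, so *orvK* is not transcribed.
So OrvK is not produced.
Glyoxylate is present, so TorQ is inactive.
Required activator TorQ is absent, so *irpC* is not transcribed.
So IrpC is not produced.
Required activator KulF is absent, so *jalZ* is not transcribed.

OFF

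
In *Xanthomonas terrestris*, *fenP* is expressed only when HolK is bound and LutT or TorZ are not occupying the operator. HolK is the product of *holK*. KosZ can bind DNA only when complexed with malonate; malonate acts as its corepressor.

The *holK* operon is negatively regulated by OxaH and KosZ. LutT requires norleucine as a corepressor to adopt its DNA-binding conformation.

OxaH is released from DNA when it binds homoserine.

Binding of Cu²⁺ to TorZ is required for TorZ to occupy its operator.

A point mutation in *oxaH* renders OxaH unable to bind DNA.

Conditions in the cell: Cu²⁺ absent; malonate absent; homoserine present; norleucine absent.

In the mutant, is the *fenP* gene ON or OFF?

Norleucine is absent, so LutT is inactive.
Cu²⁺ is absent, so TorZ is inactive.
OxaH is non-functional in this strain, so it has no effect.
Malonate is absent, so KosZ is inactive.
With no repressor bound, *holK* is transcribed.
So HolK is produced and active.
No repressor is bound and HolK is active, so *fenP* is transcribed.

ON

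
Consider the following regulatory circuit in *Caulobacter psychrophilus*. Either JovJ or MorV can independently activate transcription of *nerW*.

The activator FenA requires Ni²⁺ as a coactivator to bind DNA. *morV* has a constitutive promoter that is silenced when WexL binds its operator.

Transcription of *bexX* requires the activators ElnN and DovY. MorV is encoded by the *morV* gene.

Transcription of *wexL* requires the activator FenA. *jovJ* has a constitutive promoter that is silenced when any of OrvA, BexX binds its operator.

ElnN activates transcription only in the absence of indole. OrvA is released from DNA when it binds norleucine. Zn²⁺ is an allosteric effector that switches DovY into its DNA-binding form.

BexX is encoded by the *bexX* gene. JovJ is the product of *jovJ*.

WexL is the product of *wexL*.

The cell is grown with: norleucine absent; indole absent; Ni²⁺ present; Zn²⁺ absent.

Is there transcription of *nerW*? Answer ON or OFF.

Norleucine is absent, so OrvA is active.
Indole is absent, so ElnN is active.
Zn²⁺ is absent, so DovY is inactive.
Required activator DovY is absent, so *bexX* is not transcribed.
So BexX is not produced.
With repressor OrvA bound, *jovJ* is not transcribed.
So JovJ is not produced.
Ni²⁺ is present, so FenA is active.
No repressor is bound and FenA is active, so *wexL* is transcribed.
So WexL is produced and active.
With repressor WexL bound, *morV* is not transcribed.
So MorV is not produced.
No activator is available at the *nerW* promoter, so *nerW* is not transcribed.

OFF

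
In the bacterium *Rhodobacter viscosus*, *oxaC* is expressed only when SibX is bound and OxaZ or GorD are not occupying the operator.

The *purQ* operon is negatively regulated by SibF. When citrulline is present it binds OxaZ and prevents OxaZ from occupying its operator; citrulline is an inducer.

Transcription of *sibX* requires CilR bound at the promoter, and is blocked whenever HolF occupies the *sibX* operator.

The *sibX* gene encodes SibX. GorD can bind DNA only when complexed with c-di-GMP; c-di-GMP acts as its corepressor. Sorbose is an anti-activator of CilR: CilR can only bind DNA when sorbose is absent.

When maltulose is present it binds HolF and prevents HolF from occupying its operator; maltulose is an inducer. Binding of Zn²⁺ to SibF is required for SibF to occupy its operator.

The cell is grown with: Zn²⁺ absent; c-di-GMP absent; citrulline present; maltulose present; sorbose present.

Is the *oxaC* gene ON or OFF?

OFF

Citrulline is present, so OxaZ is inactive.
Sorbose is present, so CilR is inactive.
Maltulose is present, so HolF is inactive.
Required activator CilR is absent, so *sibX* is not transcribed.
So SibX is not produced.
c-di-GMP is absent, so GorD is inactive.
Required activator SibX is absent, so *oxaC* is not transcribed.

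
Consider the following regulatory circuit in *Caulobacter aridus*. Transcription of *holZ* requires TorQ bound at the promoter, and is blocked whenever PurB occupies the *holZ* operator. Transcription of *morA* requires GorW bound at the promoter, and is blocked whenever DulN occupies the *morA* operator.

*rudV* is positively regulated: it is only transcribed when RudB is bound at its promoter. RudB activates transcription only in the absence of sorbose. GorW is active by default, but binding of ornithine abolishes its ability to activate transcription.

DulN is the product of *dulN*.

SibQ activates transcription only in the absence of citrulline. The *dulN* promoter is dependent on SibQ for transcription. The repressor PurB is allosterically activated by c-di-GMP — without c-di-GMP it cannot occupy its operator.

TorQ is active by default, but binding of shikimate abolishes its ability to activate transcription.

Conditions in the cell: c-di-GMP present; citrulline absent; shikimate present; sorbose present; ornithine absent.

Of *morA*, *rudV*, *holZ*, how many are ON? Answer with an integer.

0

Ornithine is absent, so GorW is active.
Citrulline is absent, so SibQ is active.
No repressor is bound and SibQ is active, so *dulN* is transcribed.
So DulN is produced and active.
With repressor DulN bound, *morA* is not transcribed.
→ *morA* is OFF.
Sorbose is present, so RudB is inactive.
Required activator RudB is absent, so *rudV* is not transcribed.
→ *rudV* is OFF.
Shikimate is present, so TorQ is inactive.
c-di-GMP is present, so PurB is active.
With repressor PurB bound, *holZ* is not transcribed.
→ *holZ* is OFF.
0 of the 3 genes are transcribed.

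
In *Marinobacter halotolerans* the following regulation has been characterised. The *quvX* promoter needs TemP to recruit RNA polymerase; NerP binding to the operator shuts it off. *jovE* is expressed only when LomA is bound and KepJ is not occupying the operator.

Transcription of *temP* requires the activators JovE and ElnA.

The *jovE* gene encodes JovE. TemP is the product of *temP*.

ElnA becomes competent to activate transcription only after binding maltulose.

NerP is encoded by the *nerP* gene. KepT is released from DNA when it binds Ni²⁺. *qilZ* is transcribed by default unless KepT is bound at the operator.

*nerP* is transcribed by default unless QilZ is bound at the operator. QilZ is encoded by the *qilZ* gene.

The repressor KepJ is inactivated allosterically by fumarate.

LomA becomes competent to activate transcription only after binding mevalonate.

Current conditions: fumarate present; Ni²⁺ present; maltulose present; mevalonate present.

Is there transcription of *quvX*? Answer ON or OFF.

ON

Ni²⁺ is present, so KepT is inactive.
With no repressor bound, *qilZ* is transcribed.
So QilZ is produced and active.
With repressor QilZ bound, *nerP* is not transcribed.
So NerP is not produced.
Mevalonate is present, so LomA is active.
Fumarate is present, so KepJ is inactive.
No repressor is bound and LomA is active, so *jovE* is transcribed.
So JovE is produced and active.
Maltulose is present, so ElnA is active.
No repressor is bound and JovE and ElnA are active, so *temP* is transcribed.
So TemP is produced and active.
No repressor is bound and TemP is active, so *quvX* is transcribed.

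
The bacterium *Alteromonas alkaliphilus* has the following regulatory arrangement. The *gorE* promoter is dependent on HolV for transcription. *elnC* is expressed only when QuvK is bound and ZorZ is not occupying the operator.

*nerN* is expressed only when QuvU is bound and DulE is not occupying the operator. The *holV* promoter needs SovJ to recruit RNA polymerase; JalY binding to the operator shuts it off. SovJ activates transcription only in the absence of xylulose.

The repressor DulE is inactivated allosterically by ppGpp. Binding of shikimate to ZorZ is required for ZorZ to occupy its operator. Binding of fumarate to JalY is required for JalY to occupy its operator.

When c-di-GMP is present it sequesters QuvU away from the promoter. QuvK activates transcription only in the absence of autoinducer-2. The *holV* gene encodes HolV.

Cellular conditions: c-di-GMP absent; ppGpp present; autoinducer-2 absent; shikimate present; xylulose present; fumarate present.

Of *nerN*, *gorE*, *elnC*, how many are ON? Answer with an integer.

1

c-di-GMP is absent, so QuvU is active.
ppGpp is present, so DulE is inactive.
No repressor is bound and QuvU is active, so *nerN* is transcribed.
→ *nerN* is ON.
Fumarate is present, so JalY is active.
Xylulose is present, so SovJ is inactive.
With repressor JalY bound, *holV* is not transcribed.
So HolV is not produced.
Required activator HolV is absent, so *gorE* is not transcribed.
→ *gorE* is OFF.
Shikimate is present, so ZorZ is active.
Autoinducer-2 is absent, so QuvK is active.
With repressor ZorZ bound, *elnC* is not transcribed.
→ *elnC* is OFF.
1 of the 3 genes is transcribed.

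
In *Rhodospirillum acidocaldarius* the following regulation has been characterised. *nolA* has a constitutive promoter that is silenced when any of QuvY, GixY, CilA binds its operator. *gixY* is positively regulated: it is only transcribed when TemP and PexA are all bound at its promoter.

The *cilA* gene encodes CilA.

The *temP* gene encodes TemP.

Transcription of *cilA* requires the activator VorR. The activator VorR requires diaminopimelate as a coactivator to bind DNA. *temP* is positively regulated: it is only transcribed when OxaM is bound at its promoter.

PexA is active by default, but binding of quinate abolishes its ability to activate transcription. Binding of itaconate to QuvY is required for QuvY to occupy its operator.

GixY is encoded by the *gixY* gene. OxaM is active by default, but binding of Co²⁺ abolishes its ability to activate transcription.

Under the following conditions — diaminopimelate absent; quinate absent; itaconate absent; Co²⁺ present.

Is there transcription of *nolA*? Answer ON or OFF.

ON

Itaconate is absent, so QuvY is inactive.
Co²⁺ is present, so OxaM is inactive.
Required activator OxaM is absent, so *temP* is not transcribed.
So TemP is not produced.
Quinate is absent, so PexA is active.
Required activator TemP is absent, so *gixY* is not transcribed.
So GixY is not produced.
Diaminopimelate is absent, so VorR is inactive.
Required activator VorR is absent, so *cilA* is not transcribed.
So CilA is not produced.
With no repressor bound, *nolA* is transcribed.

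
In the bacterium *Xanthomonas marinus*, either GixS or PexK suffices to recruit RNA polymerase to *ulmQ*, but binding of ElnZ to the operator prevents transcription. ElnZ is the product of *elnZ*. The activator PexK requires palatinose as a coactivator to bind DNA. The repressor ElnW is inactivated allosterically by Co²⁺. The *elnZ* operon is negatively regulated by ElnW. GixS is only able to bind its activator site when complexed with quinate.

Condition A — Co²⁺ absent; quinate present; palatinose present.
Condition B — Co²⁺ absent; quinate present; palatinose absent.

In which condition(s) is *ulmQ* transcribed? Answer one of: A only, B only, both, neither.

both

Condition A:
Co²⁺ is absent, so ElnW is active.
With repressor ElnW bound, *elnZ* is not transcribed.
So ElnZ is not produced.
Quinate is present, so GixS is active.
Palatinose is present, so PexK is active.
Activator GixS is present, so *ulmQ* is transcribed.
→ *ulmQ* is ON in A.
Condition B:
Co²⁺ is absent, so ElnW is active.
With repressor ElnW bound, *elnZ* is not transcribed.
So ElnZ is not produced.
Quinate is present, so GixS is active.
Palatinose is absent, so PexK is inactive.
Activator GixS is present, so *ulmQ* is transcribed.
→ *ulmQ* is ON in B.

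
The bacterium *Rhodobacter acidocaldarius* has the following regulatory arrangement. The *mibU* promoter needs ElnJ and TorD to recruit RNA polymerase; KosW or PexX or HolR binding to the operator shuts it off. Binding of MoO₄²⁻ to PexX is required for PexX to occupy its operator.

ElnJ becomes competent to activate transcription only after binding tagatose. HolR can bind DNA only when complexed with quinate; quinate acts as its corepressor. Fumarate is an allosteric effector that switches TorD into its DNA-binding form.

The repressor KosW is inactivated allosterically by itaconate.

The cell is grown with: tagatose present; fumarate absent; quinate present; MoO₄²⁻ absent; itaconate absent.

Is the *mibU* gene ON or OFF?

Itaconate is absent, so KosW is active.
MoO₄²⁻ is absent, so PexX is inactive.
Tagatose is present, so ElnJ is active.
Quinate is present, so HolR is active.
Fumarate is absent, so TorD is inactive.
With repressor KosW bound, *mibU* is not transcribed.

OFF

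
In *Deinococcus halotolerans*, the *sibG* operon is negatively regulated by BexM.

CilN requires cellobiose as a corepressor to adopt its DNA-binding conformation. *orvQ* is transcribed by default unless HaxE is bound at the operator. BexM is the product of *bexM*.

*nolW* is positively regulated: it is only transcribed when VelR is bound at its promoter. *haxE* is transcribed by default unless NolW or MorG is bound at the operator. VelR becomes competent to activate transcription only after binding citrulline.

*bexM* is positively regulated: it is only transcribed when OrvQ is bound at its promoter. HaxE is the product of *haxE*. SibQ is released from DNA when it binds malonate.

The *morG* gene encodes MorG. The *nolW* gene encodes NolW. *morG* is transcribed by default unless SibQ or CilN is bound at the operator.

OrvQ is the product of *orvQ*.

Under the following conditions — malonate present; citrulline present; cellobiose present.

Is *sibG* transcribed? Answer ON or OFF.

Citrulline is present, so VelR is active.
No repressor is bound and VelR is active, so *nolW* is transcribed.
So NolW is produced and active.
Malonate is present, so SibQ is inactive.
Cellobiose is present, so CilN is active.
With repressor CilN bound, *morG* is not transcribed.
So MorG is not produced.
With repressor NolW bound, *haxE* is not transcribed.
So HaxE is not produced.
With no repressor bound, *orvQ* is transcribed.
So OrvQ is produced and active.
No repressor is bound and OrvQ is active, so *bexM* is transcribed.
So BexM is produced and active.
With repressor BexM bound, *sibG* is not transcribed.

OFF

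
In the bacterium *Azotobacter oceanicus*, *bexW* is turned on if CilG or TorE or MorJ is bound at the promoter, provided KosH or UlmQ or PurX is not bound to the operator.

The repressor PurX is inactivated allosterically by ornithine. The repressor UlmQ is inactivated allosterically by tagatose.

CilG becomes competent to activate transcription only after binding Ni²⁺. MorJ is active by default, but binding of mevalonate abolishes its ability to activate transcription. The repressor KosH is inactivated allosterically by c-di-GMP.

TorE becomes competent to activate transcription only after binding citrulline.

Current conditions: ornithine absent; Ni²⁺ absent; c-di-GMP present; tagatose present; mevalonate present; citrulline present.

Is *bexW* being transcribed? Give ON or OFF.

c-di-GMP is present, so KosH is inactive.
Ni²⁺ is absent, so CilG is inactive.
Citrulline is present, so TorE is active.
Tagatose is present, so UlmQ is inactive.
Mevalonate is present, so MorJ is inactive.
Ornithine is absent, so PurX is active.
With repressor PurX bound, *bexW* is not transcribed.

OFF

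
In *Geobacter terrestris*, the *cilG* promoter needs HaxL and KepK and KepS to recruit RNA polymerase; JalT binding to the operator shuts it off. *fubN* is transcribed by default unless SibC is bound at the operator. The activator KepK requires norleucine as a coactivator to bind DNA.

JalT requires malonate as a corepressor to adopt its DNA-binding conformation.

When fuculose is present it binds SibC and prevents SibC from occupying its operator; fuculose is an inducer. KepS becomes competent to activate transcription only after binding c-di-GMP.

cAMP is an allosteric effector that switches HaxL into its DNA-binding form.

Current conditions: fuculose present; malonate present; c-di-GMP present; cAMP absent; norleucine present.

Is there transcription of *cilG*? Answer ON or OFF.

OFF

Malonate is present, so JalT is active.
cAMP is absent, so HaxL is inactive.
Norleucine is present, so KepK is active.
c-di-GMP is present, so KepS is active.
With repressor JalT bound, *cilG* is not transcribed.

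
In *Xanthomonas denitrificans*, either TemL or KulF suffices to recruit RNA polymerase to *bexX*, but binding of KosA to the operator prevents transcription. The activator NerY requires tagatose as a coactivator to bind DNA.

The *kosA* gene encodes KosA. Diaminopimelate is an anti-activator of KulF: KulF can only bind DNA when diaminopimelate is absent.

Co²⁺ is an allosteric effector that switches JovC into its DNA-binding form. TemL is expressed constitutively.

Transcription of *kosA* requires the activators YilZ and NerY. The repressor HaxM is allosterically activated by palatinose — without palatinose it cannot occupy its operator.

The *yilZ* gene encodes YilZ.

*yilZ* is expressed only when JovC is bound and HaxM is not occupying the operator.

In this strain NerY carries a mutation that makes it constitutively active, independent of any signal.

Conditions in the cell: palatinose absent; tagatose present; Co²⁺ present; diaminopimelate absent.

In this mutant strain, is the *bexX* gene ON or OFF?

TemL is produced constitutively and is active.
Diaminopimelate is absent, so KulF is active.
Co²⁺ is present, so JovC is active.
Palatinose is absent, so HaxM is inactive.
No repressor is bound and JovC is active, so *yilZ* is transcribed.
So YilZ is produced and active.
NerY is constitutively active in this strain.
No repressor is bound and YilZ and NerY are active, so *kosA* is transcribed.
So KosA is produced and active.
With repressor KosA bound, *bexX* is not transcribed.

OFF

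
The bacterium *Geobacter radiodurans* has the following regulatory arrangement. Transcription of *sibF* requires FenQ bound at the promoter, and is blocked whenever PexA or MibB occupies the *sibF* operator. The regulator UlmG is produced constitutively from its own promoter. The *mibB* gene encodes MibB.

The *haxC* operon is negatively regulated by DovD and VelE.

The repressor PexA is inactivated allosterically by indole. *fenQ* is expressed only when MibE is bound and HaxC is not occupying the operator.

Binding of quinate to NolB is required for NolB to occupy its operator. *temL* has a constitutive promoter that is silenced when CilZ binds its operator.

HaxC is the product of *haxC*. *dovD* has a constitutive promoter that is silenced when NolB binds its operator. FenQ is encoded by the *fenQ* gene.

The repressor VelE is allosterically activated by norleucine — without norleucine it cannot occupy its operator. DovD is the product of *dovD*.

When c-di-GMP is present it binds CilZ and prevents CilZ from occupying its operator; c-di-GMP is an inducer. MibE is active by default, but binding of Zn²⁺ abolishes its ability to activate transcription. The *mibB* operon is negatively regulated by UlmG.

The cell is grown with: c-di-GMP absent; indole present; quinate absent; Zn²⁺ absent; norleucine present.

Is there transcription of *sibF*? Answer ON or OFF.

Indole is present, so PexA is inactive.
UlmG is produced constitutively and is active.
With repressor UlmG bound, *mibB* is not transcribed.
So MibB is not produced.
Zn²⁺ is absent, so MibE is active.
Quinate is absent, so NolB is inactive.
With no repressor bound, *dovD* is transcribed.
So DovD is produced and active.
Norleucine is present, so VelE is active.
With repressor DovD bound, *haxC* is not transcribed.
So HaxC is not produced.
No repressor is bound and MibE is active, so *fenQ* is transcribed.
So FenQ is produced and active.
No repressor is bound and FenQ is active, so *sibF* is transcribed.

ON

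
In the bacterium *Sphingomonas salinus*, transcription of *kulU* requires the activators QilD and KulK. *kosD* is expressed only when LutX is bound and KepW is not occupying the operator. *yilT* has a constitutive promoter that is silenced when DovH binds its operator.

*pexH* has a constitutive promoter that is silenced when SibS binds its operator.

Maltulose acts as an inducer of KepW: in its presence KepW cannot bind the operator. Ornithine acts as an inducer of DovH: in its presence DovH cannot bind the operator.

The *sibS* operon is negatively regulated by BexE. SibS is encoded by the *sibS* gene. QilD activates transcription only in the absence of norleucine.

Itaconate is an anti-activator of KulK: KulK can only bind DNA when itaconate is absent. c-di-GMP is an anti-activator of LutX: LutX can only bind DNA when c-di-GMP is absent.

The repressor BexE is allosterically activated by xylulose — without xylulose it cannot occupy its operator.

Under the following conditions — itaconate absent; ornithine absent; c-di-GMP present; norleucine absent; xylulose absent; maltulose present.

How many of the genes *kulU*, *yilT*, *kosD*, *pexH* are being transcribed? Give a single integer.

1

Norleucine is absent, so QilD is active.
Itaconate is absent, so KulK is active.
No repressor is bound and QilD and KulK are active, so *kulU* is transcribed.
→ *kulU* is ON.
Ornithine is absent, so DovH is active.
With repressor DovH bound, *yilT* is not transcribed.
→ *yilT* is OFF.
Maltulose is present, so KepW is inactive.
c-di-GMP is present, so LutX is inactive.
Required activator LutX is absent, so *kosD* is not transcribed.
→ *kosD* is OFF.
Xylulose is absent, so BexE is inactive.
With no repressor bound, *sibS* is transcribed.
So SibS is produced and active.
With repressor SibS bound, *pexH* is not transcribed.
→ *pexH* is OFF.
1 of the 4 genes is transcribed.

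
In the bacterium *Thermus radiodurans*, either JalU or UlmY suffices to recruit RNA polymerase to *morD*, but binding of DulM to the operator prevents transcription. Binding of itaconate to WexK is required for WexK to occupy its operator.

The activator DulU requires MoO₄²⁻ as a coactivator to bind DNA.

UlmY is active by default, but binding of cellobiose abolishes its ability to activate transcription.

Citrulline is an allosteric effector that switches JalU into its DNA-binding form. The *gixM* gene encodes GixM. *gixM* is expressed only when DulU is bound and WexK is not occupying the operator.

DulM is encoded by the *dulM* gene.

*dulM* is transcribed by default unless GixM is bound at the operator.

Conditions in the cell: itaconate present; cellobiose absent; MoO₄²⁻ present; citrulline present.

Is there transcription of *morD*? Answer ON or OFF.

Itaconate is present, so WexK is active.
MoO₄²⁻ is present, so DulU is active.
With repressor WexK bound, *gixM* is not transcribed.
So GixM is not produced.
With no repressor bound, *dulM* is transcribed.
So DulM is produced and active.
Citrulline is present, so JalU is active.
Cellobiose is absent, so UlmY is active.
With repressor DulM bound, *morD* is not transcribed.

OFF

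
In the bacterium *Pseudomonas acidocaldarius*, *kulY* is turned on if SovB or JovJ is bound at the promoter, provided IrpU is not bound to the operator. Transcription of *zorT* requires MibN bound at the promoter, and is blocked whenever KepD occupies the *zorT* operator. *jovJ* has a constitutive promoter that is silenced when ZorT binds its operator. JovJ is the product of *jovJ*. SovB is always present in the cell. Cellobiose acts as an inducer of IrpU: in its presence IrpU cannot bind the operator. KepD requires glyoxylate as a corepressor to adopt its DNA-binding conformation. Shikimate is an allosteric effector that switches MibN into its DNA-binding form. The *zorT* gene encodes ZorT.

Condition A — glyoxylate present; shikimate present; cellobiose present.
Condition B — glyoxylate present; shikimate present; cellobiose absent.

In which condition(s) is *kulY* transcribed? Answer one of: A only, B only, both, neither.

A only

Condition A:
SovB is produced constitutively and is active.
Glyoxylate is present, so KepD is active.
Shikimate is present, so MibN is active.
With repressor KepD bound, *zorT* is not transcribed.
So ZorT is not produced.
With no repressor bound, *jovJ* is transcribed.
So JovJ is produced and active.
Cellobiose is present, so IrpU is inactive.
Activator SovB is present, so *kulY* is transcribed.
→ *kulY* is ON in A.
Condition B:
SovB is produced constitutively and is active.
Glyoxylate is present, so KepD is active.
Shikimate is present, so MibN is active.
With repressor KepD bound, *zorT* is not transcribed.
So ZorT is not produced.
With no repressor bound, *jovJ* is transcribed.
So JovJ is produced and active.
Cellobiose is absent, so IrpU is active.
With repressor IrpU bound, *kulY* is not transcribed.
→ *kulY* is OFF in B.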